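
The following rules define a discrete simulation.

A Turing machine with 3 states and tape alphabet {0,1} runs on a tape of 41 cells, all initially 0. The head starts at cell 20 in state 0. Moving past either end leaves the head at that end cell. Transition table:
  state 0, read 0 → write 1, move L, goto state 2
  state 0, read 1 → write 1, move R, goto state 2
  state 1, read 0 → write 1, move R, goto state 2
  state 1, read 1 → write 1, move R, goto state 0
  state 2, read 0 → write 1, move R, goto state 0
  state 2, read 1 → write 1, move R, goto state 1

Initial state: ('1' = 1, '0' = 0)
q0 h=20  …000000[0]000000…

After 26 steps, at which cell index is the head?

gen 0: q0 h=20  …000000[0]000000…
gen 1: q2 h=19  …000000[0]100000…
gen 2: q0 h=20  …000001[1]000000…
gen 3: q2 h=21  …000011[0]000000…
gen 4: q0 h=22  …000111[0]000000…
gen 5: q2 h=21  …000011[1]100000…
gen 6: q1 h=22  …000111[1]000000…
gen 7: q0 h=23  …001111[0]000000…
gen 8: q2 h=22  …000111[1]100000…
gen 9: q1 h=23  …001111[1]000000…
gen 10: q0 h=24  …011111[0]000000…
gen 11: q2 h=23  …001111[1]100000…
gen 12: q1 h=24  …011111[1]000000…
gen 13: q0 h=25  …111111[0]000000…
gen 14: q2 h=24  …011111[1]100000…
gen 15: q1 h=25  …111111[1]000000…
gen 16: q0 h=26  …111111[0]000000…
gen 17: q2 h=25  …111111[1]100000…
gen 18: q1 h=26  …111111[1]000000…
gen 19: q0 h=27  …111111[0]000000…
gen 20: q2 h=26  …111111[1]100000…
gen 21: q1 h=27  …111111[1]000000…
gen 22: q0 h=28  …111111[0]000000…
gen 23: q2 h=27  …111111[1]100000…
gen 24: q1 h=28  …111111[1]000000…
gen 25: q0 h=29  …111111[0]000000…
gen 26: q2 h=28  …111111[1]100000…

28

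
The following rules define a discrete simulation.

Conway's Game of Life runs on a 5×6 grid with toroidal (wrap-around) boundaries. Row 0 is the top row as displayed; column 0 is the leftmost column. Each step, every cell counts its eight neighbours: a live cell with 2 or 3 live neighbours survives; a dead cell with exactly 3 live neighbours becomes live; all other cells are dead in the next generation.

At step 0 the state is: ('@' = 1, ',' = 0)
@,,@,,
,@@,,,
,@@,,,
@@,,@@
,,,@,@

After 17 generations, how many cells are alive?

6

k=0  @,,@,,
,@@,,,
,@@,,,
@@,,@@
,,,@,@
k=1  @@,@@,
@,,@,,
,,,@,@
,@,@@@
,@@@,,
k=2  @,,,@@
@@,@,,
,,,@,@
,@,,,@
,,,,,,
k=3  @@,,@@
,@@@,,
,@,,,@
@,,,@,
,,,,@,
k=4  @@,,@@
,,,@,,
,@,@@@
@,,,@,
,@,@@,
k=5  @@,,,@
,@,@,,
@,@@,@
@@,,,,
,@@@,,
k=6  ,,,@@,
,,,@,,
,,,@@@
,,,,@@
,,,,,@
k=7  ,,,@@,
,,@,,@
,,,@,@
@,,@,,
,,,@,@
k=8  ,,@@,@
,,@,,@
@,@@,@
@,@@,@
,,@@,@
k=9  @@,,,@
,,,,,@
,,,,,,
,,,,,,
,,,,,@
k=10  ,,,,@@
,,,,,@
,,,,,,
,,,,,,
,,,,,@
k=11  @,,,@@
,,,,@@
,,,,,,
,,,,,,
,,,,@@
k=12  @,,@,,
@,,,@,
,,,,,,
,,,,,,
@,,,@,
k=13  @@,@@,
,,,,,@
,,,,,,
,,,,,,
,,,,,@
k=14  @,,,@,
@,,,@@
,,,,,,
,,,,,,
@,,,@@
k=15  ,@,@,,
@,,,@,
,,,,,@
,,,,,@
@,,,@,
k=16  @@,@@,
@,,,@@
@,,,@@
@,,,@@
@,,,@@
k=17  ,@,@,,
,,,,,,
,@,@,,
,@,@,,
,,,,,,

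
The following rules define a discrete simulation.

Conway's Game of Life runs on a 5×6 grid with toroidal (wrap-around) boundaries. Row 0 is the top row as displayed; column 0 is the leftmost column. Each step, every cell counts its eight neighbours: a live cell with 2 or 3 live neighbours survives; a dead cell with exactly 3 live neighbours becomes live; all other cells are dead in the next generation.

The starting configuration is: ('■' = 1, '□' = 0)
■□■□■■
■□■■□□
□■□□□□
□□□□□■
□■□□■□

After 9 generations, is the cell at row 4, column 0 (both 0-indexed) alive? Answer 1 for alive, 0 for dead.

t=0: ■□■□■■
■□■■□□
□■□□□□
□□□□□■
□■□□■□
t=1: ■□■□■□
■□■■■□
■■■□□□
■□□□□□
□■□■■□
t=2: ■□□□□□
■□□□■□
■□■□□□
■□□■□■
■■■■■□
t=3: ■□■□■□
■□□□□□
■□□■■□
□□□□□□
□□■■■□
t=4: □□■□■□
■□□□■□
□□□□□■
□□■□□■
□■■□■■
t=5: ■□■□■□
□□□■■□
■□□□■■
□■■■□■
■■■□■■
t=6: ■□■□□□
■■□□□□
■■□□□□
□□□□□□
□□□□□□
t=7: ■□□□□□
□□■□□■
■■□□□□
□□□□□□
□□□□□□
t=8: □□□□□□
□□□□□■
■■□□□□
□□□□□□
□□□□□□
t=9: □□□□□□
■□□□□□
■□□□□□
□□□□□□
□□□□□□

0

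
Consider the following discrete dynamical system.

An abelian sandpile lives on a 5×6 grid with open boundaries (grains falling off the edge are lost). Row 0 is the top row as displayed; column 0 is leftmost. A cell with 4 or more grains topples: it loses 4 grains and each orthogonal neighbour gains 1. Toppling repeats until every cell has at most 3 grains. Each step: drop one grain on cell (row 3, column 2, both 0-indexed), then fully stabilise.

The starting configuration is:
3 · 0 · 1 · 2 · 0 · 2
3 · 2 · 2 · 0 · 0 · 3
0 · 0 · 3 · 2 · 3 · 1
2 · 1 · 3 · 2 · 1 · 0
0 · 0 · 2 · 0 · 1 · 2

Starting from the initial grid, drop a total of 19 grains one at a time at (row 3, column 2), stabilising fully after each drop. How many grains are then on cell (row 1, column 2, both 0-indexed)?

2

step 0: 3 · 0 · 1 · 2 · 0 · 2
3 · 2 · 2 · 0 · 0 · 3
0 · 0 · 3 · 2 · 3 · 1
2 · 1 · 3 · 2 · 1 · 0
0 · 0 · 2 · 0 · 1 · 2
step 1: 3 · 0 · 1 · 2 · 0 · 2
3 · 2 · 3 · 0 · 0 · 3
0 · 1 · 0 · 3 · 3 · 1
2 · 2 · 1 · 3 · 1 · 0
0 · 0 · 3 · 0 · 1 · 2
step 2: 3 · 0 · 1 · 2 · 0 · 2
3 · 2 · 3 · 0 · 0 · 3
0 · 1 · 0 · 3 · 3 · 1
2 · 2 · 2 · 3 · 1 · 0
0 · 0 · 3 · 0 · 1 · 2
step 3: 3 · 0 · 1 · 2 · 0 · 2
3 · 2 · 3 · 0 · 0 · 3
0 · 1 · 0 · 3 · 3 · 1
2 · 2 · 3 · 3 · 1 · 0
0 · 0 · 3 · 0 · 1 · 2
step 4: 3 · 0 · 1 · 2 · 0 · 2
3 · 2 · 3 · 1 · 1 · 3
0 · 1 · 2 · 1 · 0 · 2
2 · 3 · 2 · 1 · 3 · 0
0 · 1 · 0 · 2 · 1 · 2
step 5: 3 · 0 · 1 · 2 · 0 · 2
3 · 2 · 3 · 1 · 1 · 3
0 · 1 · 2 · 1 · 0 · 2
2 · 3 · 3 · 1 · 3 · 0
0 · 1 · 0 · 2 · 1 · 2
step 6: 3 · 0 · 1 · 2 · 0 · 2
3 · 2 · 3 · 1 · 1 · 3
0 · 2 · 3 · 1 · 0 · 2
3 · 0 · 1 · 2 · 3 · 0
0 · 2 · 1 · 2 · 1 · 2
step 7: 3 · 0 · 1 · 2 · 0 · 2
3 · 2 · 3 · 1 · 1 · 3
0 · 2 · 3 · 1 · 0 · 2
3 · 0 · 2 · 2 · 3 · 0
0 · 2 · 1 · 2 · 1 · 2
step 8: 3 · 0 · 1 · 2 · 0 · 2
3 · 2 · 3 · 1 · 1 · 3
0 · 2 · 3 · 1 · 0 · 2
3 · 0 · 3 · 2 · 3 · 0
0 · 2 · 1 · 2 · 1 · 2
step 9: 3 · 0 · 2 · 2 · 0 · 2
3 · 3 · 0 · 2 · 1 · 3
0 · 3 · 1 · 2 · 0 · 2
3 · 1 · 1 · 3 · 3 · 0
0 · 2 · 2 · 2 · 1 · 2
step 10: 3 · 0 · 2 · 2 · 0 · 2
3 · 3 · 0 · 2 · 1 · 3
0 · 3 · 1 · 2 · 0 · 2
3 · 1 · 2 · 3 · 3 · 0
0 · 2 · 2 · 2 · 1 · 2
step 11: 3 · 0 · 2 · 2 · 0 · 2
3 · 3 · 0 · 2 · 1 · 3
0 · 3 · 1 · 2 · 0 · 2
3 · 1 · 3 · 3 · 3 · 0
0 · 2 · 2 · 2 · 1 · 2
step 12: 3 · 0 · 2 · 2 · 0 · 2
3 · 3 · 0 · 2 · 1 · 3
0 · 3 · 2 · 3 · 1 · 2
3 · 2 · 1 · 1 · 0 · 1
0 · 2 · 3 · 3 · 2 · 2
step 13: 3 · 0 · 2 · 2 · 0 · 2
3 · 3 · 0 · 2 · 1 · 3
0 · 3 · 2 · 3 · 1 · 2
3 · 2 · 2 · 1 · 0 · 1
0 · 2 · 3 · 3 · 2 · 2
step 14: 3 · 0 · 2 · 2 · 0 · 2
3 · 3 · 0 · 2 · 1 · 3
0 · 3 · 2 · 3 · 1 · 2
3 · 2 · 3 · 1 · 0 · 1
0 · 2 · 3 · 3 · 2 · 2
step 15: 3 · 0 · 2 · 2 · 0 · 2
3 · 3 · 0 · 2 · 1 · 3
0 · 3 · 3 · 3 · 1 · 2
3 · 3 · 1 · 3 · 0 · 1
0 · 3 · 1 · 0 · 3 · 2
step 16: 3 · 0 · 2 · 2 · 0 · 2
3 · 3 · 0 · 2 · 1 · 3
0 · 3 · 3 · 3 · 1 · 2
3 · 3 · 2 · 3 · 0 · 1
0 · 3 · 1 · 0 · 3 · 2
step 17: 3 · 0 · 2 · 2 · 0 · 2
3 · 3 · 0 · 2 · 1 · 3
0 · 3 · 3 · 3 · 1 · 2
3 · 3 · 3 · 3 · 0 · 1
0 · 3 · 1 · 0 · 3 · 2
step 18: 0 · 2 · 2 · 2 · 0 · 2
1 · 1 · 2 · 3 · 1 · 3
3 · 2 · 2 · 1 · 2 · 2
0 · 3 · 3 · 1 · 1 · 1
2 · 0 · 3 · 1 · 3 · 2
step 19: 0 · 2 · 2 · 2 · 0 · 2
1 · 1 · 2 · 3 · 1 · 3
3 · 3 · 3 · 1 · 2 · 2
1 · 0 · 2 · 2 · 1 · 1
2 · 2 · 0 · 2 · 3 · 2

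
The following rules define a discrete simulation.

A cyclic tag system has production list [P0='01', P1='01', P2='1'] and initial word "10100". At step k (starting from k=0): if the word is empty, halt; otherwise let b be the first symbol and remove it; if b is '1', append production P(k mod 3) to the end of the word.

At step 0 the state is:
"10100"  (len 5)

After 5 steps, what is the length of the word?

k=0  "10100"  (len 5)
k=1  "010001"  (len 6)
k=2  "10001"  (len 5)
k=3  "00011"  (len 5)
k=4  "0011"  (len 4)
k=5  "011"  (len 3)

3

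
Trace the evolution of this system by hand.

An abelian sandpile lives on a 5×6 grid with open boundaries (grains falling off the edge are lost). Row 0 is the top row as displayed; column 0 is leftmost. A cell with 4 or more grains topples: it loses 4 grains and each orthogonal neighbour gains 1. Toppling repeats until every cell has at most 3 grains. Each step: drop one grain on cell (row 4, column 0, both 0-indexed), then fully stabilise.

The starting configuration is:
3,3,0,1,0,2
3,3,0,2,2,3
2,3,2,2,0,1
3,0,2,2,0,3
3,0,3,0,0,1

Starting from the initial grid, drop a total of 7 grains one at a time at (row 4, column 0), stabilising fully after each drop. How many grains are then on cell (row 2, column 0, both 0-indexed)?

gen 0: 3,3,0,1,0,2
3,3,0,2,2,3
2,3,2,2,0,1
3,0,2,2,0,3
3,0,3,0,0,1
gen 1: 3,3,0,1,0,2
3,3,0,2,2,3
3,3,2,2,0,1
0,1,2,2,0,3
1,1,3,0,0,1
gen 2: 3,3,0,1,0,2
3,3,0,2,2,3
3,3,2,2,0,1
0,1,2,2,0,3
2,1,3,0,0,1
gen 3: 3,3,0,1,0,2
3,3,0,2,2,3
3,3,2,2,0,1
0,1,2,2,0,3
3,1,3,0,0,1
gen 4: 3,3,0,1,0,2
3,3,0,2,2,3
3,3,2,2,0,1
1,1,2,2,0,3
0,2,3,0,0,1
gen 5: 3,3,0,1,0,2
3,3,0,2,2,3
3,3,2,2,0,1
1,1,2,2,0,3
1,2,3,0,0,1
gen 6: 3,3,0,1,0,2
3,3,0,2,2,3
3,3,2,2,0,1
1,1,2,2,0,3
2,2,3,0,0,1
gen 7: 3,3,0,1,0,2
3,3,0,2,2,3
3,3,2,2,0,1
1,1,2,2,0,3
3,2,3,0,0,1

3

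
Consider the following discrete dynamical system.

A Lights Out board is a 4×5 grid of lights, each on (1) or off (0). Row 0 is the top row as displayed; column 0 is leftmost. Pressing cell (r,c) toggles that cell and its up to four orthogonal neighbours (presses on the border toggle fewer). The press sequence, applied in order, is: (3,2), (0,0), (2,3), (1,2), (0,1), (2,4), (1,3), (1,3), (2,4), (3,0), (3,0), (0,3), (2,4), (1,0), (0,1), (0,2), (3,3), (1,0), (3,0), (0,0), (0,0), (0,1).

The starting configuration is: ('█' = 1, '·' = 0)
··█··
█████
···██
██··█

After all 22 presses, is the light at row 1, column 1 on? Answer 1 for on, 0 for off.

0) ··█··
█████
···██
██··█
1) ··█··
█████
··███
█·███
2) ███··
·████
··███
█·███
3) ███··
·██·█
·····
█·█·█
4) ██···
···██
··█··
█·█·█
5) ··█··
·█·██
··█··
█·█·█
6) ··█··
·█·█·
··███
█·█··
7) ··██·
·██·█
··█·█
█·█··
8) ··█··
·█·█·
··███
█·█··
9) ··█··
·█·██
··█··
█·█·█
10) ··█··
·█·██
█·█··
·██·█
11) ··█··
·█·██
··█··
█·█·█
12) ···██
·█··█
··█··
█·█·█
13) ···██
·█···
··███
█·█··
14) █··██
█····
█·███
█·█··
15) ·████
██···
█·███
█·█··
16) ····█
███··
█·███
█·█··
17) ····█
███··
█·█·█
█··██
18) █···█
··█··
··█·█
█··██
19) █···█
··█··
█·█·█
·█·██
20) ·█··█
█·█··
█·█·█
·█·██
21) █···█
··█··
█·█·█
·█·██
22) ·██·█
·██··
█·█·█
·█·██

1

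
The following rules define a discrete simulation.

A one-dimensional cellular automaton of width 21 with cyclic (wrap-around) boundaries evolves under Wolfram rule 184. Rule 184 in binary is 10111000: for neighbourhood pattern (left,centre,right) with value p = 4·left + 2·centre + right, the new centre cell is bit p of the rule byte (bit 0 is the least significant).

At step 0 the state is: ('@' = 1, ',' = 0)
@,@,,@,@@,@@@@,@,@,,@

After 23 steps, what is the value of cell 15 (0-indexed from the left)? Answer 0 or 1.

[0] @,@,,@,@@,@@@@,@,@,,@
[1] ,@,@,,@@,@@@@,@,@,@,@
[2] @,@,@,@,@@@@,@,@,@,@,
[3] ,@,@,@,@@@@,@,@,@,@,@
[4] @,@,@,@@@@,@,@,@,@,@,
[5] ,@,@,@@@@,@,@,@,@,@,@
[6] @,@,@@@@,@,@,@,@,@,@,
[7] ,@,@@@@,@,@,@,@,@,@,@
[8] @,@@@@,@,@,@,@,@,@,@,
[9] ,@@@@,@,@,@,@,@,@,@,@
[10] @@@@,@,@,@,@,@,@,@,@,
[11] @@@,@,@,@,@,@,@,@,@,@
[12] @@,@,@,@,@,@,@,@,@,@@
[13] @,@,@,@,@,@,@,@,@,@@@
[14] ,@,@,@,@,@,@,@,@,@@@@
[15] @,@,@,@,@,@,@,@,@@@@,
[16] ,@,@,@,@,@,@,@,@@@@,@
[17] @,@,@,@,@,@,@,@@@@,@,
[18] ,@,@,@,@,@,@,@@@@,@,@
[19] @,@,@,@,@,@,@@@@,@,@,
[20] ,@,@,@,@,@,@@@@,@,@,@
[21] @,@,@,@,@,@@@@,@,@,@,
[22] ,@,@,@,@,@@@@,@,@,@,@
[23] @,@,@,@,@@@@,@,@,@,@,

1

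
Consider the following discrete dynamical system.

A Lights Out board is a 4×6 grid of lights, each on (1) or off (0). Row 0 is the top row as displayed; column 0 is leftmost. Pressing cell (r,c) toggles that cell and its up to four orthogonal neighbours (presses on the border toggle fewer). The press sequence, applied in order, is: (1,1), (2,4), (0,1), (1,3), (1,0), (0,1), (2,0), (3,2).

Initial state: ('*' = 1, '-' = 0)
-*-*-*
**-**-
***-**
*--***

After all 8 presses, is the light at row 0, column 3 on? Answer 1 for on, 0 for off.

t=0: -*-*-*
**-**-
***-**
*--***
t=1: ---*-*
--***-
*-*-**
*--***
t=2: ---*-*
--**--
*-**--
*--*-*
t=3: ****-*
-***--
*-**--
*--*-*
t=4: ***--*
-*--*-
*-*---
*--*-*
t=5: -**--*
*---*-
--*---
*--*-*
t=6: *----*
**--*-
--*---
*--*-*
t=7: *----*
-*--*-
***---
---*-*
t=8: *----*
-*--*-
**----
-**--*

0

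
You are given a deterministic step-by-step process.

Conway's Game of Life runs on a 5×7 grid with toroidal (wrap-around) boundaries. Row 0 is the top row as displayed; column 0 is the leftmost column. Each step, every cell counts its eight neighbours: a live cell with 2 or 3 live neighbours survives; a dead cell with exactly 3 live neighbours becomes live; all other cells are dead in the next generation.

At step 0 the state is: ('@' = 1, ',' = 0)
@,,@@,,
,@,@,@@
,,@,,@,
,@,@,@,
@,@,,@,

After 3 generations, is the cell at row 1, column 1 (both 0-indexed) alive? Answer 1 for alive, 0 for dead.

gen 0: @,,@@,,
,@,@,@@
,,@,,@,
,@,@,@,
@,@,,@,
gen 1: @,,@,,,
@@,@,@@
@@,@,@,
,@,@,@,
@,@,,@,
gen 2: ,,,@,@,
,,,@,@,
,,,@,@,
,,,@,@,
@,@@,,,
gen 3: ,,,@,,@
,,@@,@@
,,@@,@@
,,,@,,@
,,@@,,@

0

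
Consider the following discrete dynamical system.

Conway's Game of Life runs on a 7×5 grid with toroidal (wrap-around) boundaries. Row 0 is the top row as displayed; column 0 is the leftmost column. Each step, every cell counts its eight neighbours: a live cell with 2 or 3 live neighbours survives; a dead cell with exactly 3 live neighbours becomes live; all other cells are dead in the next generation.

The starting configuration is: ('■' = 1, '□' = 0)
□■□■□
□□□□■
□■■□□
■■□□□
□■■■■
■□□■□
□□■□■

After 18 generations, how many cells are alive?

step 0: □■□■□
□□□□■
□■■□□
■■□□□
□■■■■
■□□■□
□□■□■
step 1: ■□■■■
■■□■□
□■■□□
□□□□■
□□□■□
■□□□□
■■■□■
step 2: □□□□□
□□□□□
□■■■■
□□■■□
□□□□■
■□■■□
□□■□□
step 3: □□□□□
□□■■□
□■□□■
■■□□□
□■□□■
□■■■■
□■■■□
step 4: □■□□□
□□■■□
□■□■■
□■■□■
□□□□■
□□□□■
■■□□■
step 5: □■□■■
■■□■■
□■□□■
□■■□■
□□□□■
□□□■■
□■□□■
step 6: □■□□□
□■□□□
□□□□□
□■■□■
□□■□■
□□□■■
□□□□□
step 7: □□□□□
□□□□□
■■■□□
■■■□□
□■■□■
□□□■■
□□□□□
step 8: □□□□□
□■□□□
■□■□□
□□□□■
□□□□■
■□■■■
□□□□□
step 9: □□□□□
□■□□□
■■□□□
■□□■■
□□□□□
■□□■■
□□□■■
step 10: □□□□□
■■□□□
□■■□□
■■□□■
□□□□□
■□□■□
■□□■□
step 11: ■■□□■
■■■□□
□□■□■
■■■□□
□■□□□
□□□□□
□□□□□
step 12: □□■□■
□□■□□
□□□□■
■□■■□
■■■□□
□□□□□
■□□□□
step 13: □■□■□
□□□□□
□■■□■
■□■■□
■□■■■
■□□□□
□□□□□
step 14: □□□□□
■■□■□
■■■□■
□□□□□
■□■□□
■■□■□
□□□□□
step 15: □□□□□
□□□■□
□□■■■
□□■■■
■□■□■
■■■□■
□□□□□
step 16: □□□□□
□□■■■
□□□□□
□□□□□
□□□□□
□□■□■
■■□□□
step 17: ■■■■■
□□□■□
□□□■□
□□□□□
□□□□□
■■□□□
■■□□□
step 18: □□□■□
■■□□□
□□□□□
□□□□□
□□□□□
■■□□□
□□□■□

6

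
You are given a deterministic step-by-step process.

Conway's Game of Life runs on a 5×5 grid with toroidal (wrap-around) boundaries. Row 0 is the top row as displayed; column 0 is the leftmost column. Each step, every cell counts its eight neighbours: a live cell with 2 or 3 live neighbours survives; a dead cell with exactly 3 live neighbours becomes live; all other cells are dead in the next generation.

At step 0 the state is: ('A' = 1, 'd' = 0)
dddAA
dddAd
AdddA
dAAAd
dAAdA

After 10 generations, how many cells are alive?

6

k=0  dddAA
dddAd
AdddA
dAAAd
dAAdA
k=1  AdddA
AddAd
AAddA
ddddd
dAddA
k=2  dAdAd
dddAd
AAddA
dAddA
ddddA
k=3  ddAAA
dAdAd
dAAAA
dAdAA
ddAAA
k=4  AAddd
dAddd
dAddd
dAddd
dAddd
k=5  AAAdd
dAAdd
AAAdd
AAAdd
dAAdd
k=6  AddAd
dddAd
dddAd
dddAd
dddAd
k=7  ddAAd
ddAAd
ddAAA
ddAAA
ddAAd
k=8  dAddA
dAddd
dAddd
dAddd
dAddd
k=9  dAAdd
dAAdd
AAAdd
AAAdd
dAAdd
k=10  AddAd
dddAd
dddAd
dddAd
dddAd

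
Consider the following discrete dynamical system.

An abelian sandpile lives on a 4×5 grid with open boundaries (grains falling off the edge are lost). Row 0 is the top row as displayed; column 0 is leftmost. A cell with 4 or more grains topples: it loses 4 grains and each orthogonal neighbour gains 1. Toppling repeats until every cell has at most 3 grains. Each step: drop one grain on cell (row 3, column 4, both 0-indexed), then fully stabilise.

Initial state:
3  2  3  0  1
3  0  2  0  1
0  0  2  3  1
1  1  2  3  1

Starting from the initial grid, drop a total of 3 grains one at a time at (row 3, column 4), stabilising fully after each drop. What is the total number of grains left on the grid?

29

0) 3  2  3  0  1
3  0  2  0  1
0  0  2  3  1
1  1  2  3  1
1) 3  2  3  0  1
3  0  2  0  1
0  0  2  3  1
1  1  2  3  2
2) 3  2  3  0  1
3  0  2  0  1
0  0  2  3  1
1  1  2  3  3
3) 3  2  3  0  1
3  0  2  1  1
0  0  3  0  3
1  1  3  1  1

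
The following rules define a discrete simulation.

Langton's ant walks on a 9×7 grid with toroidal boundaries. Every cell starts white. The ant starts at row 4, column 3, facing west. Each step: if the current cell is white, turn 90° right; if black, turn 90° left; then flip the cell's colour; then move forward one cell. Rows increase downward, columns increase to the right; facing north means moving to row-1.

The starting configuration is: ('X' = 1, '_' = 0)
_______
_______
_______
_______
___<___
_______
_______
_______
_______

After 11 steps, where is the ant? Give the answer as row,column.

step 0: _______
_______
_______
_______
___<___
_______
_______
_______
_______
step 1: _______
_______
_______
___^___
___X___
_______
_______
_______
_______
step 2: _______
_______
_______
___X>__
___X___
_______
_______
_______
_______
step 3: _______
_______
_______
___XX__
___Xv__
_______
_______
_______
_______
step 4: _______
_______
_______
___XX__
___<X__
_______
_______
_______
_______
step 5: _______
_______
_______
___XX__
____X__
___v___
_______
_______
_______
step 6: _______
_______
_______
___XX__
____X__
__<X___
_______
_______
_______
step 7: _______
_______
_______
___XX__
__^_X__
__XX___
_______
_______
_______
step 8: _______
_______
_______
___XX__
__X>X__
__XX___
_______
_______
_______
step 9: _______
_______
_______
___XX__
__XXX__
__Xv___
_______
_______
_______
step 10: _______
_______
_______
___XX__
__XXX__
__X_>__
_______
_______
_______
step 11: _______
_______
_______
___XX__
__XXX__
__X_X__
____v__
_______
_______

6,4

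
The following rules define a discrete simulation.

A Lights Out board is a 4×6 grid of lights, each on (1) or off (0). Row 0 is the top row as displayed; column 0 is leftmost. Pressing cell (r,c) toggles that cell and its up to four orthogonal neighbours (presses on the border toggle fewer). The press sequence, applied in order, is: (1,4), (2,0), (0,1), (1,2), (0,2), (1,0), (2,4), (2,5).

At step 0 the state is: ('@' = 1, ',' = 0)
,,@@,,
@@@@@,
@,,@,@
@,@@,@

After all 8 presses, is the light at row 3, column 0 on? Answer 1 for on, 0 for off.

0) ,,@@,,
@@@@@,
@,,@,@
@,@@,@
1) ,,@@@,
@@@,,@
@,,@@@
@,@@,@
2) ,,@@@,
,@@,,@
,@,@@@
,,@@,@
3) @@,@@,
,,@,,@
,@,@@@
,,@@,@
4) @@@@@,
,@,@,@
,@@@@@
,,@@,@
5) @,,,@,
,@@@,@
,@@@@@
,,@@,@
6) ,,,,@,
@,@@,@
@@@@@@
,,@@,@
7) ,,,,@,
@,@@@@
@@@,,,
,,@@@@
8) ,,,,@,
@,@@@,
@@@,@@
,,@@@,

0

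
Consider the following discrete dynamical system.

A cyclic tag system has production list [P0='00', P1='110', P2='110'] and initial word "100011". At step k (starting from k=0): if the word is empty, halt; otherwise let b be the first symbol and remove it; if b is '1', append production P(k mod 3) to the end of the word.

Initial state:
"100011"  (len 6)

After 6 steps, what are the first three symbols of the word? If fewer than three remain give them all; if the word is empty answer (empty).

0) "100011"  (len 6)
1) "0001100"  (len 7)
2) "001100"  (len 6)
3) "01100"  (len 5)
4) "1100"  (len 4)
5) "100110"  (len 6)
6) "00110110"  (len 8)

001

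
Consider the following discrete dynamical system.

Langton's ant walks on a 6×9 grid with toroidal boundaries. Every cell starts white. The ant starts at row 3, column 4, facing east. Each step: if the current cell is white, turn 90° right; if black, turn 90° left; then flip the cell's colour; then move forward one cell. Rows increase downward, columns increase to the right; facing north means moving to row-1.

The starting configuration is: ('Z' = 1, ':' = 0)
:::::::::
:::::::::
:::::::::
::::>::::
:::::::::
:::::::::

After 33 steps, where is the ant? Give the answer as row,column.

k=0  :::::::::
:::::::::
:::::::::
::::>::::
:::::::::
:::::::::
k=1  :::::::::
:::::::::
:::::::::
::::Z::::
::::v::::
:::::::::
k=2  :::::::::
:::::::::
:::::::::
::::Z::::
:::<Z::::
:::::::::
k=3  :::::::::
:::::::::
:::::::::
:::^Z::::
:::ZZ::::
:::::::::
k=4  :::::::::
:::::::::
:::::::::
:::Z>::::
:::ZZ::::
:::::::::
k=5  :::::::::
:::::::::
::::^::::
:::Z:::::
:::ZZ::::
:::::::::
k=6  :::::::::
:::::::::
::::Z>:::
:::Z:::::
:::ZZ::::
:::::::::
k=7  :::::::::
:::::::::
::::ZZ:::
:::Z:v:::
:::ZZ::::
:::::::::
k=8  :::::::::
:::::::::
::::ZZ:::
:::Z<Z:::
:::ZZ::::
:::::::::
k=9  :::::::::
:::::::::
::::^Z:::
:::ZZZ:::
:::ZZ::::
:::::::::
k=10  :::::::::
:::::::::
:::<:Z:::
:::ZZZ:::
:::ZZ::::
:::::::::
k=11  :::::::::
:::^:::::
:::Z:Z:::
:::ZZZ:::
:::ZZ::::
:::::::::
k=12  :::::::::
:::Z>::::
:::Z:Z:::
:::ZZZ:::
:::ZZ::::
:::::::::
k=13  :::::::::
:::ZZ::::
:::ZvZ:::
:::ZZZ:::
:::ZZ::::
:::::::::
k=14  :::::::::
:::ZZ::::
:::<ZZ:::
:::ZZZ:::
:::ZZ::::
:::::::::
k=15  :::::::::
:::ZZ::::
::::ZZ:::
:::vZZ:::
:::ZZ::::
:::::::::
k=16  :::::::::
:::ZZ::::
::::ZZ:::
::::>Z:::
:::ZZ::::
:::::::::
k=17  :::::::::
:::ZZ::::
::::^Z:::
:::::Z:::
:::ZZ::::
:::::::::
k=18  :::::::::
:::ZZ::::
:::<:Z:::
:::::Z:::
:::ZZ::::
:::::::::
k=19  :::::::::
:::^Z::::
:::Z:Z:::
:::::Z:::
:::ZZ::::
:::::::::
k=20  :::::::::
::<:Z::::
:::Z:Z:::
:::::Z:::
:::ZZ::::
:::::::::
k=21  ::^::::::
::Z:Z::::
:::Z:Z:::
:::::Z:::
:::ZZ::::
:::::::::
k=22  ::Z>:::::
::Z:Z::::
:::Z:Z:::
:::::Z:::
:::ZZ::::
:::::::::
k=23  ::ZZ:::::
::ZvZ::::
:::Z:Z:::
:::::Z:::
:::ZZ::::
:::::::::
k=24  ::ZZ:::::
::<ZZ::::
:::Z:Z:::
:::::Z:::
:::ZZ::::
:::::::::
k=25  ::ZZ:::::
:::ZZ::::
::vZ:Z:::
:::::Z:::
:::ZZ::::
:::::::::
k=26  ::ZZ:::::
:::ZZ::::
:<ZZ:Z:::
:::::Z:::
:::ZZ::::
:::::::::
k=27  ::ZZ:::::
:^:ZZ::::
:ZZZ:Z:::
:::::Z:::
:::ZZ::::
:::::::::
k=28  ::ZZ:::::
:Z>ZZ::::
:ZZZ:Z:::
:::::Z:::
:::ZZ::::
:::::::::
k=29  ::ZZ:::::
:ZZZZ::::
:ZvZ:Z:::
:::::Z:::
:::ZZ::::
:::::::::
k=30  ::ZZ:::::
:ZZZZ::::
:Z:>:Z:::
:::::Z:::
:::ZZ::::
:::::::::
k=31  ::ZZ:::::
:ZZ^Z::::
:Z:::Z:::
:::::Z:::
:::ZZ::::
:::::::::
k=32  ::ZZ:::::
:Z<:Z::::
:Z:::Z:::
:::::Z:::
:::ZZ::::
:::::::::
k=33  ::ZZ:::::
:Z::Z::::
:Zv::Z:::
:::::Z:::
:::ZZ::::
:::::::::

2,2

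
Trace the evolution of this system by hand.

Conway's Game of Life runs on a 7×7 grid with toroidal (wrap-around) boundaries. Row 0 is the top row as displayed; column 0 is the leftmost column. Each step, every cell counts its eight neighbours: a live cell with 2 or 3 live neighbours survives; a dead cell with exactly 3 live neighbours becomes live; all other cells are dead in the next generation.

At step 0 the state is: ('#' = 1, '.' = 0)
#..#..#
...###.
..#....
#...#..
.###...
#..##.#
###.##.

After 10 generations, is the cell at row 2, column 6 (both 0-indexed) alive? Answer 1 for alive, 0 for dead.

gen 0: #..#..#
...###.
..#....
#...#..
.###...
#..##.#
###.##.
gen 1: #......
..#####
.....#.
.......
.##..##
......#
..#....
gen 2: .##.###
...####
...#.##
.....##
#....##
###..##
.......
gen 3: #.#...#
.......
#..#...
.......
....#..
.#...#.
...##..
gen 4: ...#...
##....#
.......
.......
.......
...#.#.
#######
gen 5: ...#...
#......
#......
.......
.......
##.#.#.
##...##
gen 6: .#.....
.......
.......
.......
.......
.##.##.
.#...#.
gen 7: .......
.......
.......
.......
.......
.##.##.
##..##.
gen 8: .......
.......
.......
.......
.......
#######
#######
gen 9: #######
.......
.......
.......
#######
.......
.......
gen 10: #######
#######
.......
#######
#######
#######
#######

0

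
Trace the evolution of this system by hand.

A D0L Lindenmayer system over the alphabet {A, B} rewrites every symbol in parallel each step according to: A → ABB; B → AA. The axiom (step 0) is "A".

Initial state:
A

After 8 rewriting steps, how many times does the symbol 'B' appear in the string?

882

t=0: A
t=1: ABB
t=2: ABBAAAA
t=3: ABBAAAAABBABBABBABB
t=4: ABBAAAAABBABBABBABBABBAAAAABBAAAAABBAAAAABBAAAA
t=5: ABBAAAAABBABBABBABBABBAAAAABBAAAAABBAAAAABBAAAAABBAAAAABBA…BABBAAAAABBABBABBABBABBAAAAABBABBABBABBABBAAAAABBABBABBABB  (len 123)
t=6: ABBAAAAABBABBABBABBABBAAAAABBAAAAABBAAAAABBAAAAABBAAAAABBA…AAAAABBAAAAABBAAAAABBABBABBABBABBAAAAABBAAAAABBAAAAABBAAAA  (len 311)
t=7: ABBAAAAABBABBABBABBABBAAAAABBAAAAABBAAAAABBAAAAABBAAAAABBA…BABBAAAAABBABBABBABBABBAAAAABBABBABBABBABBAAAAABBABBABBABB  (len 803)
t=8: ABBAAAAABBABBABBABBABBAAAAABBAAAAABBAAAAABBAAAAABBAAAAABBA…AAAAABBAAAAABBAAAAABBABBABBABBABBAAAAABBAAAAABBAAAAABBAAAA  (len 2047)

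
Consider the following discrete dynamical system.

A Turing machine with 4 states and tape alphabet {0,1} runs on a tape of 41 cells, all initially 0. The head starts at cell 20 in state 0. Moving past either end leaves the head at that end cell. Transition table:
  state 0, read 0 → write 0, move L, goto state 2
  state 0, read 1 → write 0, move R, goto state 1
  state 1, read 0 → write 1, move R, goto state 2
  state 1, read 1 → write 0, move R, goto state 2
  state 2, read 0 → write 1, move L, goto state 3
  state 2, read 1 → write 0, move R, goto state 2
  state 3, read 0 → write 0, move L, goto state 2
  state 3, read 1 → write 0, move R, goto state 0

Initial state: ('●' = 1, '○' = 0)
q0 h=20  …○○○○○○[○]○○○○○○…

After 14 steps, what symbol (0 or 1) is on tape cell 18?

gen 0: q0 h=20  …○○○○○○[○]○○○○○○…
gen 1: q2 h=19  …○○○○○○[○]○○○○○○…
gen 2: q3 h=18  …○○○○○○[○]●○○○○○…
gen 3: q2 h=17  …○○○○○○[○]○●○○○○…
gen 4: q3 h=16  …○○○○○○[○]●○●○○○…
gen 5: q2 h=15  …○○○○○○[○]○●○●○○…
gen 6: q3 h=14  …○○○○○○[○]●○●○●○…
gen 7: q2 h=13  …○○○○○○[○]○●○●○●…
gen 8: q3 h=12  …○○○○○○[○]●○●○●○…
gen 9: q2 h=11  …○○○○○○[○]○●○●○●…
gen 10: q3 h=10  …○○○○○○[○]●○●○●○…
gen 11: q2 h= 9  …○○○○○○[○]○●○●○●…
gen 12: q3 h= 8  …○○○○○○[○]●○●○●○…
gen 13: q2 h= 7  …○○○○○○[○]○●○●○●…
gen 14: q3 h= 6  |○○○○○○[○]●○●○●○…

0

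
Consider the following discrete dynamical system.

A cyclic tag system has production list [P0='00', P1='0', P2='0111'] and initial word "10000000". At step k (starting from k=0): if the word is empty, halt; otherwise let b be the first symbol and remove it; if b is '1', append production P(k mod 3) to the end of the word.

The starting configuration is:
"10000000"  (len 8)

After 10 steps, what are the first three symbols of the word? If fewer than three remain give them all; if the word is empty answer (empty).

k=0  "10000000"  (len 8)
k=1  "000000000"  (len 9)
k=2  "00000000"  (len 8)
k=3  "0000000"  (len 7)
k=4  "000000"  (len 6)
k=5  "00000"  (len 5)
k=6  "0000"  (len 4)
k=7  "000"  (len 3)
k=8  "00"  (len 2)
k=9  "0"  (len 1)
k=10  (halted — word empty)

(empty)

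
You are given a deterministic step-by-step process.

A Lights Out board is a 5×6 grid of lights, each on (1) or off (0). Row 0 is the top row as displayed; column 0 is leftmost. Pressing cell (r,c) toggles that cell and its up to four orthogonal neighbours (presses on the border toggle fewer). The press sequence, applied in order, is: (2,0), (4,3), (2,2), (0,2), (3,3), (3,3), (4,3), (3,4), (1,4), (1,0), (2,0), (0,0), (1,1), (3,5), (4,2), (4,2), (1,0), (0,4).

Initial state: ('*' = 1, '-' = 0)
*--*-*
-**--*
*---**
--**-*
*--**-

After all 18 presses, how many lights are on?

0) *--*-*
-**--*
*---**
--**-*
*--**-
1) *--*-*
***--*
-*--**
*-**-*
*--**-
2) *--*-*
***--*
-*--**
*-*--*
*-*---
3) *--*-*
**---*
--****
*----*
*-*---
4) ***--*
***--*
--****
*----*
*-*---
5) ***--*
***--*
--*-**
*-****
*-**--
6) ***--*
***--*
--****
*----*
*-*---
7) ***--*
***--*
--****
*--*-*
*--**-
8) ***--*
***--*
--**-*
*---*-
*--*--
9) ***-**
*****-
--****
*---*-
*--*--
10) -**-**
--***-
*-****
*---*-
*--*--
11) -**-**
*-***-
-*****
----*-
*--*--
12) *-*-**
--***-
-*****
----*-
*--*--
13) ***-**
**-**-
--****
----*-
*--*--
14) ***-**
**-**-
--***-
-----*
*--*-*
15) ***-**
**-**-
--***-
--*--*
***--*
16) ***-**
**-**-
--***-
-----*
*--*-*
17) -**-**
---**-
*-***-
-----*
*--*-*
18) -***--
---*--
*-***-
-----*
*--*-*

12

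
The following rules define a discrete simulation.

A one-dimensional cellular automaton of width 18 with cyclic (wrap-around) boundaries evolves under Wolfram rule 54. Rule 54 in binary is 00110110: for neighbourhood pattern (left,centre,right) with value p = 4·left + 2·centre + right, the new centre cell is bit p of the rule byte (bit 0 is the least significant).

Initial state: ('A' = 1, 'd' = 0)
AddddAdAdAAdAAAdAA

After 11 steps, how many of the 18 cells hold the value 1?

k=0  AddddAdAdAAdAAAdAA
k=1  dAddAAAAAddAdddAdd
k=2  AAAAdddddAAAAdAAAd
k=3  ddddAdddAddddAdddA
k=4  AddAAAdAAAddAAAdAA
k=5  dAAdddAdddAAdddAdd
k=6  AddAdAAAdAddAdAAAd
k=7  AAAAAdddAAAAAAdddA
k=8  dddddAdAddddddAdAd
k=9  ddddAAAAAddddAAAAA
k=10  AddAdddddAddAddddd
k=11  AAAAAdddAAAAAAdddA

12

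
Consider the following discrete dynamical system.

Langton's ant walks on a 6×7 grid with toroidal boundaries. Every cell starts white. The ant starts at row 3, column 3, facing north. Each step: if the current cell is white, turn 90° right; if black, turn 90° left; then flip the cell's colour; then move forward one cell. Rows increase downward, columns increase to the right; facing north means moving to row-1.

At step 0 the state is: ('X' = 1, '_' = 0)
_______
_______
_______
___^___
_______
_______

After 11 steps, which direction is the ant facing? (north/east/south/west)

west

[0] _______
_______
_______
___^___
_______
_______
[1] _______
_______
_______
___X>__
_______
_______
[2] _______
_______
_______
___XX__
____v__
_______
[3] _______
_______
_______
___XX__
___<X__
_______
[4] _______
_______
_______
___^X__
___XX__
_______
[5] _______
_______
_______
__<_X__
___XX__
_______
[6] _______
_______
__^____
__X_X__
___XX__
_______
[7] _______
_______
__X>___
__X_X__
___XX__
_______
[8] _______
_______
__XX___
__XvX__
___XX__
_______
[9] _______
_______
__XX___
__<XX__
___XX__
_______
[10] _______
_______
__XX___
___XX__
__vXX__
_______
[11] _______
_______
__XX___
___XX__
_<XXX__
_______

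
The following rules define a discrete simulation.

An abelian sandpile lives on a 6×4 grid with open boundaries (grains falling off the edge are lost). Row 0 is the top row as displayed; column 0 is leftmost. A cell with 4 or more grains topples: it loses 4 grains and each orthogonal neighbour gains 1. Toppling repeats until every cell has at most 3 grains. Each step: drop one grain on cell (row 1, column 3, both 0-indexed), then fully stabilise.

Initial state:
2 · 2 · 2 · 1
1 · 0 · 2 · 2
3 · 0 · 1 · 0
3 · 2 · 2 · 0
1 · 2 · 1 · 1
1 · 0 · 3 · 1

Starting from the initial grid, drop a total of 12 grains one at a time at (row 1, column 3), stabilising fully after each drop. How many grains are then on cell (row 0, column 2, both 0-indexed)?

0

[0] 2 · 2 · 2 · 1
1 · 0 · 2 · 2
3 · 0 · 1 · 0
3 · 2 · 2 · 0
1 · 2 · 1 · 1
1 · 0 · 3 · 1
[1] 2 · 2 · 2 · 1
1 · 0 · 2 · 3
3 · 0 · 1 · 0
3 · 2 · 2 · 0
1 · 2 · 1 · 1
1 · 0 · 3 · 1
[2] 2 · 2 · 2 · 2
1 · 0 · 3 · 0
3 · 0 · 1 · 1
3 · 2 · 2 · 0
1 · 2 · 1 · 1
1 · 0 · 3 · 1
[3] 2 · 2 · 2 · 2
1 · 0 · 3 · 1
3 · 0 · 1 · 1
3 · 2 · 2 · 0
1 · 2 · 1 · 1
1 · 0 · 3 · 1
[4] 2 · 2 · 2 · 2
1 · 0 · 3 · 2
3 · 0 · 1 · 1
3 · 2 · 2 · 0
1 · 2 · 1 · 1
1 · 0 · 3 · 1
[5] 2 · 2 · 2 · 2
1 · 0 · 3 · 3
3 · 0 · 1 · 1
3 · 2 · 2 · 0
1 · 2 · 1 · 1
1 · 0 · 3 · 1
[6] 2 · 2 · 3 · 3
1 · 1 · 0 · 1
3 · 0 · 2 · 2
3 · 2 · 2 · 0
1 · 2 · 1 · 1
1 · 0 · 3 · 1
[7] 2 · 2 · 3 · 3
1 · 1 · 0 · 2
3 · 0 · 2 · 2
3 · 2 · 2 · 0
1 · 2 · 1 · 1
1 · 0 · 3 · 1
[8] 2 · 2 · 3 · 3
1 · 1 · 0 · 3
3 · 0 · 2 · 2
3 · 2 · 2 · 0
1 · 2 · 1 · 1
1 · 0 · 3 · 1
[9] 2 · 3 · 0 · 1
1 · 1 · 2 · 1
3 · 0 · 2 · 3
3 · 2 · 2 · 0
1 · 2 · 1 · 1
1 · 0 · 3 · 1
[10] 2 · 3 · 0 · 1
1 · 1 · 2 · 2
3 · 0 · 2 · 3
3 · 2 · 2 · 0
1 · 2 · 1 · 1
1 · 0 · 3 · 1
[11] 2 · 3 · 0 · 1
1 · 1 · 2 · 3
3 · 0 · 2 · 3
3 · 2 · 2 · 0
1 · 2 · 1 · 1
1 · 0 · 3 · 1
[12] 2 · 3 · 0 · 2
1 · 1 · 3 · 1
3 · 0 · 3 · 0
3 · 2 · 2 · 1
1 · 2 · 1 · 1
1 · 0 · 3 · 1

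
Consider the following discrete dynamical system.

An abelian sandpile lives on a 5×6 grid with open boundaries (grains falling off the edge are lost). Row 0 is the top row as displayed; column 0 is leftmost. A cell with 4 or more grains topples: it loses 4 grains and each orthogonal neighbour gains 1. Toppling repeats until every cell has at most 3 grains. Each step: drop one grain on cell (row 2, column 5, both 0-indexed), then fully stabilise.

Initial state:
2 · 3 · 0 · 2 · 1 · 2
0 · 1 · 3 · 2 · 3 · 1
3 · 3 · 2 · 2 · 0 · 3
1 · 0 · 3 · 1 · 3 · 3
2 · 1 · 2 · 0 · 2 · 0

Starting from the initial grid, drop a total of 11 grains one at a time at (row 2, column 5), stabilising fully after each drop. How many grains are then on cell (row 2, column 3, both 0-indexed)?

3

t=0: 2 · 3 · 0 · 2 · 1 · 2
0 · 1 · 3 · 2 · 3 · 1
3 · 3 · 2 · 2 · 0 · 3
1 · 0 · 3 · 1 · 3 · 3
2 · 1 · 2 · 0 · 2 · 0
t=1: 2 · 3 · 0 · 2 · 1 · 2
0 · 1 · 3 · 2 · 3 · 2
3 · 3 · 2 · 2 · 2 · 1
1 · 0 · 3 · 2 · 0 · 1
2 · 1 · 2 · 0 · 3 · 1
t=2: 2 · 3 · 0 · 2 · 1 · 2
0 · 1 · 3 · 2 · 3 · 2
3 · 3 · 2 · 2 · 2 · 2
1 · 0 · 3 · 2 · 0 · 1
2 · 1 · 2 · 0 · 3 · 1
t=3: 2 · 3 · 0 · 2 · 1 · 2
0 · 1 · 3 · 2 · 3 · 2
3 · 3 · 2 · 2 · 2 · 3
1 · 0 · 3 · 2 · 0 · 1
2 · 1 · 2 · 0 · 3 · 1
t=4: 2 · 3 · 0 · 2 · 1 · 2
0 · 1 · 3 · 2 · 3 · 3
3 · 3 · 2 · 2 · 3 · 0
1 · 0 · 3 · 2 · 0 · 2
2 · 1 · 2 · 0 · 3 · 1
t=5: 2 · 3 · 0 · 2 · 1 · 2
0 · 1 · 3 · 2 · 3 · 3
3 · 3 · 2 · 2 · 3 · 1
1 · 0 · 3 · 2 · 0 · 2
2 · 1 · 2 · 0 · 3 · 1
t=6: 2 · 3 · 0 · 2 · 1 · 2
0 · 1 · 3 · 2 · 3 · 3
3 · 3 · 2 · 2 · 3 · 2
1 · 0 · 3 · 2 · 0 · 2
2 · 1 · 2 · 0 · 3 · 1
t=7: 2 · 3 · 0 · 2 · 1 · 2
0 · 1 · 3 · 2 · 3 · 3
3 · 3 · 2 · 2 · 3 · 3
1 · 0 · 3 · 2 · 0 · 2
2 · 1 · 2 · 0 · 3 · 1
t=8: 2 · 3 · 0 · 2 · 2 · 3
0 · 1 · 3 · 3 · 1 · 1
3 · 3 · 2 · 3 · 1 · 2
1 · 0 · 3 · 2 · 1 · 3
2 · 1 · 2 · 0 · 3 · 1
t=9: 2 · 3 · 0 · 2 · 2 · 3
0 · 1 · 3 · 3 · 1 · 1
3 · 3 · 2 · 3 · 1 · 3
1 · 0 · 3 · 2 · 1 · 3
2 · 1 · 2 · 0 · 3 · 1
t=10: 2 · 3 · 0 · 2 · 2 · 3
0 · 1 · 3 · 3 · 1 · 2
3 · 3 · 2 · 3 · 2 · 1
1 · 0 · 3 · 2 · 2 · 0
2 · 1 · 2 · 0 · 3 · 2
t=11: 2 · 3 · 0 · 2 · 2 · 3
0 · 1 · 3 · 3 · 1 · 2
3 · 3 · 2 · 3 · 2 · 2
1 · 0 · 3 · 2 · 2 · 0
2 · 1 · 2 · 0 · 3 · 2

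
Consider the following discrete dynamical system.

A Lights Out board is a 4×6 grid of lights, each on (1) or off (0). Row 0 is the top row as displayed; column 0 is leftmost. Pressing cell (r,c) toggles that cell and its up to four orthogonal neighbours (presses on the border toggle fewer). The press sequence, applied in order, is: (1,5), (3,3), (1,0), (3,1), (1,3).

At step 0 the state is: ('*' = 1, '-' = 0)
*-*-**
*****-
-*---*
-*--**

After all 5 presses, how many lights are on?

step 0: *-*-**
*****-
-*---*
-*--**
step 1: *-*-*-
****-*
-*----
-*--**
step 2: *-*-*-
****-*
-*-*--
-***-*
step 3: --*-*-
--**-*
**-*--
-***-*
step 4: --*-*-
--**-*
*--*--
*--*-*
step 5: --***-
----**
*-----
*--*-*

9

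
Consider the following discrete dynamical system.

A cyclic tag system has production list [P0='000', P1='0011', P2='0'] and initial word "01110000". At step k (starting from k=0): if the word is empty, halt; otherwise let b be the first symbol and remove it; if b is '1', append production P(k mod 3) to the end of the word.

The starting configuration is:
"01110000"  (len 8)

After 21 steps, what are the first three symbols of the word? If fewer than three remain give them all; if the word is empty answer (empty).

000

gen 0: "01110000"  (len 8)
gen 1: "1110000"  (len 7)
gen 2: "1100000011"  (len 10)
gen 3: "1000000110"  (len 10)
gen 4: "000000110000"  (len 12)
gen 5: "00000110000"  (len 11)
gen 6: "0000110000"  (len 10)
gen 7: "000110000"  (len 9)
gen 8: "00110000"  (len 8)
gen 9: "0110000"  (len 7)
gen 10: "110000"  (len 6)
gen 11: "100000011"  (len 9)
gen 12: "000000110"  (len 9)
gen 13: "00000110"  (len 8)
gen 14: "0000110"  (len 7)
gen 15: "000110"  (len 6)
gen 16: "00110"  (len 5)
gen 17: "0110"  (len 4)
gen 18: "110"  (len 3)
gen 19: "10000"  (len 5)
gen 20: "00000011"  (len 8)
gen 21: "0000011"  (len 7)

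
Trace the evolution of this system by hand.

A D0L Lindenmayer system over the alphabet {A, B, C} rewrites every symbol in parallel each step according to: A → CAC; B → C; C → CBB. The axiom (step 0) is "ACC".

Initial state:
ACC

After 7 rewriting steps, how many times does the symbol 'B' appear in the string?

340

t=0: ACC
t=1: CACCBBCBB
t=2: CBBCACCBBCBBCCCBBCC
t=3: CBBCCCBBCACCBBCBBCCCBBCCCBBCBBCBBCCCBBCBB
t=4: CBBCCCBBCBBCBBCCCBBCACCBBCBBCCCBBCCCBBCBBCBBCCCBBCBBCBBCCCBBCCCBBCCCBBCBBCBBCCCBBCC
t=5: CBBCCCBBCBBCBBCCCBBCCCBBCCCBBCBBCBBCCCBBCACCBBCBBCCCBBCCCB…BCBBCBBCCCBBCBBCBBCCCBBCBBCBBCCCBBCCCBBCCCBBCBBCBBCCCBBCBB  (len 169)
t=6: CBBCCCBBCBBCBBCCCBBCCCBBCCCBBCBBCBBCCCBBCBBCBBCCCBBCBBCBBC…BBCBBCBBCCCBBCBBCBBCCCBBCBBCBBCCCBBCCCBBCCCBBCBBCBBCCCBBCC  (len 339)
t=7: CBBCCCBBCBBCBBCCCBBCCCBBCCCBBCBBCBBCCCBBCBBCBBCCCBBCBBCBBC…BCBBCBBCCCBBCBBCBBCCCBBCBBCBBCCCBBCCCBBCCCBBCBBCBBCCCBBCBB  (len 681)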